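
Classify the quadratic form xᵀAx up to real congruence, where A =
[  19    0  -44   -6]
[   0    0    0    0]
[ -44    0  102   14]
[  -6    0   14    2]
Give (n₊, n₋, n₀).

Answer: (2, 0, 2)

Derivation:
step 0: pivot 19 → sign +
step 1: pivot 2/19 → sign +
step 2: row/col 2 already zero → sign 0
step 3: row/col 3 already zero → sign 0
signature = (2, 0, 2)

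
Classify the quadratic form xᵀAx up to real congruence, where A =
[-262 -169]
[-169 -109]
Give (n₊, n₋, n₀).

Answer: (1, 1, 0)

Derivation:
step 0: pivot -262 → sign −
step 1: pivot 3/262 → sign +
signature = (1, 1, 0)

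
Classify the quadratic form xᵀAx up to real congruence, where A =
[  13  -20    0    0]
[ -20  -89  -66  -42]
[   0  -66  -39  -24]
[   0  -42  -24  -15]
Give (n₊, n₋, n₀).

Answer: (2, 2, 0)

Derivation:
step 0: pivot 13 → sign +
step 1: pivot -1557/13 → sign −
step 2: pivot -455/173 → sign −
step 3: pivot 3/455 → sign +
signature = (2, 2, 0)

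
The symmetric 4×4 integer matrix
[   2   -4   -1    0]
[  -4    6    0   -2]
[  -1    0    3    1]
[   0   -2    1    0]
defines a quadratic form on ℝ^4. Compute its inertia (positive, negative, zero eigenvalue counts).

Answer: (2, 1, 1)

Derivation:
step 0: pivot 2 → sign +
step 1: pivot -2 → sign −
step 2: pivot 9/2 → sign +
step 3: row/col 3 already zero → sign 0
signature = (2, 1, 1)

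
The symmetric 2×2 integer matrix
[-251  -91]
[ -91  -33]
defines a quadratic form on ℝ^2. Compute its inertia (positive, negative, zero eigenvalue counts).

Answer: (0, 2, 0)

Derivation:
step 0: pivot -251 → sign −
step 1: pivot -2/251 → sign −
signature = (0, 2, 0)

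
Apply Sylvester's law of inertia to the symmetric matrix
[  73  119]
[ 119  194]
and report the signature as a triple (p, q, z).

Answer: (2, 0, 0)

Derivation:
step 0: pivot 73 → sign +
step 1: pivot 1/73 → sign +
signature = (2, 0, 0)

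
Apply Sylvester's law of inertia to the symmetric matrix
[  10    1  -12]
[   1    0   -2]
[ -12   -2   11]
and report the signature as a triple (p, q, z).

step 0: pivot 10 → sign +
step 1: pivot -1/10 → sign −
step 2: pivot 3 → sign +
signature = (2, 1, 0)

Answer: (2, 1, 0)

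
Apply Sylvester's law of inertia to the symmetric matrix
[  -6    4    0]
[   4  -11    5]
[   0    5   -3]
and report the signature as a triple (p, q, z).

Answer: (0, 2, 1)

Derivation:
step 0: pivot -6 → sign −
step 1: pivot -25/3 → sign −
step 2: row/col 2 already zero → sign 0
signature = (0, 2, 1)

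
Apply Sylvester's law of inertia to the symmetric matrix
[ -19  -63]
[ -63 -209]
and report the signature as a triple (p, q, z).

Answer: (0, 2, 0)

Derivation:
step 0: pivot -19 → sign −
step 1: pivot -2/19 → sign −
signature = (0, 2, 0)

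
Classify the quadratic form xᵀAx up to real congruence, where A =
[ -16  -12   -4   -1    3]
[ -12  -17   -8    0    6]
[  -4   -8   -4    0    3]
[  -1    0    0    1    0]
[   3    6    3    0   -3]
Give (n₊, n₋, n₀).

Answer: (2, 3, 0)

Derivation:
step 0: pivot -16 → sign −
step 1: pivot -8 → sign −
step 2: pivot 1/8 → sign +
step 3: pivot 3/4 → sign +
step 4: pivot -3/4 → sign −
signature = (2, 3, 0)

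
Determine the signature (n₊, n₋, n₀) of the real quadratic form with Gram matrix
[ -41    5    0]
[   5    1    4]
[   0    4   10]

Answer: (2, 1, 0)

Derivation:
step 0: pivot -41 → sign −
step 1: pivot 66/41 → sign +
step 2: pivot 2/33 → sign +
signature = (2, 1, 0)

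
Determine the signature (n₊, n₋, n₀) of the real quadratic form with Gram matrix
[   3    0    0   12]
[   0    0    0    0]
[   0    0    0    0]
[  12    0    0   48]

step 0: pivot 3 → sign +
step 1: row/col 1 already zero → sign 0
step 2: row/col 2 already zero → sign 0
step 3: row/col 3 already zero → sign 0
signature = (1, 0, 3)

Answer: (1, 0, 3)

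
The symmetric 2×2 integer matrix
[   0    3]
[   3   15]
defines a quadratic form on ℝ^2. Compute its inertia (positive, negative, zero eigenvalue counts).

step 0: pivot 15 → sign +
step 1: pivot -3/5 → sign −
signature = (1, 1, 0)

Answer: (1, 1, 0)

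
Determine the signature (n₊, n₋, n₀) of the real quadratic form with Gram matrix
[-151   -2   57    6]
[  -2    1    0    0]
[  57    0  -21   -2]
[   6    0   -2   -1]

step 0: pivot -151 → sign −
step 1: pivot 155/151 → sign +
step 2: pivot -6/155 → sign −
step 3: pivot 1/3 → sign +
signature = (2, 2, 0)

Answer: (2, 2, 0)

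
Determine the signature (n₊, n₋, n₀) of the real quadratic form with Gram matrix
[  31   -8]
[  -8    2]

Answer: (1, 1, 0)

Derivation:
step 0: pivot 31 → sign +
step 1: pivot -2/31 → sign −
signature = (1, 1, 0)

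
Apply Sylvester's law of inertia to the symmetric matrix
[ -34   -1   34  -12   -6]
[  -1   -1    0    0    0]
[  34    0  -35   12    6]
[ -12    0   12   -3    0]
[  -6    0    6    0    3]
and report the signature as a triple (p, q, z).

Answer: (2, 3, 0)

Derivation:
step 0: pivot -34 → sign −
step 1: pivot -33/34 → sign −
step 2: pivot 1/33 → sign +
step 3: pivot -3 → sign −
step 4: pivot 3 → sign +
signature = (2, 3, 0)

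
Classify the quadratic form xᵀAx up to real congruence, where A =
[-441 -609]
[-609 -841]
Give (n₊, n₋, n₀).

step 0: pivot -441 → sign −
step 1: row/col 1 already zero → sign 0
signature = (0, 1, 1)

Answer: (0, 1, 1)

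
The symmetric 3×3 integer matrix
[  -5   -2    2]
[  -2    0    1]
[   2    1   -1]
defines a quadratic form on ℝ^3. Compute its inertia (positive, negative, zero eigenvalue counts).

step 0: pivot -5 → sign −
step 1: pivot 4/5 → sign +
step 2: pivot -1/4 → sign −
signature = (1, 2, 0)

Answer: (1, 2, 0)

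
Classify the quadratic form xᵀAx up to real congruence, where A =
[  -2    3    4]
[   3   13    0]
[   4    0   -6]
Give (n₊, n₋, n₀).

step 0: pivot -2 → sign −
step 1: pivot 35/2 → sign +
step 2: pivot -2/35 → sign −
signature = (1, 2, 0)

Answer: (1, 2, 0)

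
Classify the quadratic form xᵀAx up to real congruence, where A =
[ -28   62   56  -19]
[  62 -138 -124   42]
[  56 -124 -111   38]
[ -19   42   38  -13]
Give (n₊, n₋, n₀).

Answer: (1, 3, 0)

Derivation:
step 0: pivot -28 → sign −
step 1: pivot -5/7 → sign −
step 2: pivot 1 → sign +
step 3: pivot -1/10 → sign −
signature = (1, 3, 0)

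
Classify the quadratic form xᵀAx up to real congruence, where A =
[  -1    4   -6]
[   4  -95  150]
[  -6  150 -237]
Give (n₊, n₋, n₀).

step 0: pivot -1 → sign −
step 1: pivot -79 → sign −
step 2: pivot -3/79 → sign −
signature = (0, 3, 0)

Answer: (0, 3, 0)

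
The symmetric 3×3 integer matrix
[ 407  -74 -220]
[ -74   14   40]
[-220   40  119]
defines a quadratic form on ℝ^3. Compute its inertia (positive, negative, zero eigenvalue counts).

step 0: pivot 407 → sign +
step 1: pivot 6/11 → sign +
step 2: pivot 3/37 → sign +
signature = (3, 0, 0)

Answer: (3, 0, 0)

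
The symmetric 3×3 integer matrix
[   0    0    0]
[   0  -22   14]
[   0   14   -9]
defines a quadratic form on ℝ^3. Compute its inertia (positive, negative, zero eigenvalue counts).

step 0: pivot -22 → sign −
step 1: pivot -1/11 → sign −
step 2: row/col 2 already zero → sign 0
signature = (0, 2, 1)

Answer: (0, 2, 1)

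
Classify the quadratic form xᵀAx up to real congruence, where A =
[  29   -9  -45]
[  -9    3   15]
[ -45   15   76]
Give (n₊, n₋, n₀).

step 0: pivot 29 → sign +
step 1: pivot 6/29 → sign +
step 2: pivot 1 → sign +
signature = (3, 0, 0)

Answer: (3, 0, 0)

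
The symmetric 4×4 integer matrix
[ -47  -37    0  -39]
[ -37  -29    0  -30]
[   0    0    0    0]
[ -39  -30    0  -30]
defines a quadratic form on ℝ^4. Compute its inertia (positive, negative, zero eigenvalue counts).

Answer: (1, 2, 1)

Derivation:
step 0: pivot -47 → sign −
step 1: pivot 6/47 → sign +
step 2: pivot -3/2 → sign −
step 3: row/col 3 already zero → sign 0
signature = (1, 2, 1)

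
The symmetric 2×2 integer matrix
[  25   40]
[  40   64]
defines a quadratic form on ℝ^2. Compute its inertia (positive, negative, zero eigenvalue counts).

step 0: pivot 25 → sign +
step 1: row/col 1 already zero → sign 0
signature = (1, 0, 1)

Answer: (1, 0, 1)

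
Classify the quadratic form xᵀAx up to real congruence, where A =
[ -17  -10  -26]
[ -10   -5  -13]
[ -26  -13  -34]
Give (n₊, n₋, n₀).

step 0: pivot -17 → sign −
step 1: pivot 15/17 → sign +
step 2: pivot -1/5 → sign −
signature = (1, 2, 0)

Answer: (1, 2, 0)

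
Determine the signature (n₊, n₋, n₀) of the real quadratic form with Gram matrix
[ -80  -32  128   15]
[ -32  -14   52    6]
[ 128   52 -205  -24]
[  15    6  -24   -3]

Answer: (1, 3, 0)

Derivation:
step 0: pivot -80 → sign −
step 1: pivot -6/5 → sign −
step 2: pivot 1/3 → sign +
step 3: pivot -3/16 → sign −
signature = (1, 3, 0)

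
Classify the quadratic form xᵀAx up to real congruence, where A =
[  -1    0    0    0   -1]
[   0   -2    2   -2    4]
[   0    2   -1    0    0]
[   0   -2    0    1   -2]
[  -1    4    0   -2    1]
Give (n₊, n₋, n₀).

Answer: (1, 4, 0)

Derivation:
step 0: pivot -1 → sign −
step 1: pivot -2 → sign −
step 2: pivot 1 → sign +
step 3: pivot -1 → sign −
step 4: pivot -2 → sign −
signature = (1, 4, 0)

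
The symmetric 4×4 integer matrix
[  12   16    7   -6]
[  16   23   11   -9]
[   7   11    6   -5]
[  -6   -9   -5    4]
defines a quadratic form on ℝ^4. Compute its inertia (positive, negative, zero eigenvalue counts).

Answer: (3, 1, 0)

Derivation:
step 0: pivot 12 → sign +
step 1: pivot 5/3 → sign +
step 2: pivot 1/4 → sign +
step 3: pivot -3/5 → sign −
signature = (3, 1, 0)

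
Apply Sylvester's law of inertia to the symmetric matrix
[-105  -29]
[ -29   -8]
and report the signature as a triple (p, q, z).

Answer: (1, 1, 0)

Derivation:
step 0: pivot -105 → sign −
step 1: pivot 1/105 → sign +
signature = (1, 1, 0)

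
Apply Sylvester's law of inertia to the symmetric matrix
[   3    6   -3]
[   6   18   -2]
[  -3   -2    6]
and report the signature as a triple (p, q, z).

step 0: pivot 3 → sign +
step 1: pivot 6 → sign +
step 2: pivot 1/3 → sign +
signature = (3, 0, 0)

Answer: (3, 0, 0)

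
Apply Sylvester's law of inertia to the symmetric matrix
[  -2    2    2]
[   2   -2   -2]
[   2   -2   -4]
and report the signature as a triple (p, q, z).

Answer: (0, 2, 1)

Derivation:
step 0: pivot -2 → sign −
step 1: pivot -2 → sign −
step 2: row/col 2 already zero → sign 0
signature = (0, 2, 1)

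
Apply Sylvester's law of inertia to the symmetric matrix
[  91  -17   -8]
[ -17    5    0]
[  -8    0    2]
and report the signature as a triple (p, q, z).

step 0: pivot 91 → sign +
step 1: pivot 166/91 → sign +
step 2: pivot 6/83 → sign +
signature = (3, 0, 0)

Answer: (3, 0, 0)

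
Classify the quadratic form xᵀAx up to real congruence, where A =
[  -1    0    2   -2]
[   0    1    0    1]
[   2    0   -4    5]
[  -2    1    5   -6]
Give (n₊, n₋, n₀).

Answer: (2, 2, 0)

Derivation:
step 0: pivot -1 → sign −
step 1: pivot 1 → sign +
step 2: pivot -3 → sign −
step 3: pivot 1/3 → sign +
signature = (2, 2, 0)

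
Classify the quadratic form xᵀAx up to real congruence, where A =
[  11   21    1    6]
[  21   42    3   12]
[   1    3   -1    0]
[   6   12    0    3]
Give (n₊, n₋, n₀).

step 0: pivot 11 → sign +
step 1: pivot 21/11 → sign +
step 2: pivot -12/7 → sign −
step 3: row/col 3 already zero → sign 0
signature = (2, 1, 1)

Answer: (2, 1, 1)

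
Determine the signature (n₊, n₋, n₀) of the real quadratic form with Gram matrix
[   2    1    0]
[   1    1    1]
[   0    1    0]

step 0: pivot 2 → sign +
step 1: pivot 1/2 → sign +
step 2: pivot -2 → sign −
signature = (2, 1, 0)

Answer: (2, 1, 0)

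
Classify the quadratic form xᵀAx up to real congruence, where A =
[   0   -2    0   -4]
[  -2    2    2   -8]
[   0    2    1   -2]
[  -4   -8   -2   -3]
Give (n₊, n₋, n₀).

Answer: (3, 1, 0)

Derivation:
step 0: pivot 2 → sign +
step 1: pivot -2 → sign −
step 2: pivot 1 → sign +
step 3: pivot 1 → sign +
signature = (3, 1, 0)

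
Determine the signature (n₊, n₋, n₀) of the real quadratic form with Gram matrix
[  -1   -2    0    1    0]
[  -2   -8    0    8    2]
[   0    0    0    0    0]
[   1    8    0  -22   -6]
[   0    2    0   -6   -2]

Answer: (0, 4, 1)

Derivation:
step 0: pivot -1 → sign −
step 1: pivot -4 → sign −
step 2: pivot -12 → sign −
step 3: pivot -1/4 → sign −
step 4: row/col 4 already zero → sign 0
signature = (0, 4, 1)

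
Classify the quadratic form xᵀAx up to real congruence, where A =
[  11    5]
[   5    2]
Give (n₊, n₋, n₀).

step 0: pivot 11 → sign +
step 1: pivot -3/11 → sign −
signature = (1, 1, 0)

Answer: (1, 1, 0)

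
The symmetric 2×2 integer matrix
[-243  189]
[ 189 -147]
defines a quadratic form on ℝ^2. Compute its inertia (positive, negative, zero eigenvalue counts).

step 0: pivot -243 → sign −
step 1: row/col 1 already zero → sign 0
signature = (0, 1, 1)

Answer: (0, 1, 1)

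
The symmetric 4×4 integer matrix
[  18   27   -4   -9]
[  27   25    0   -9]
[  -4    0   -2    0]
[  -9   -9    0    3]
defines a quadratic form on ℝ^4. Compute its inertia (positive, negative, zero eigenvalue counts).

Answer: (1, 3, 0)

Derivation:
step 0: pivot 18 → sign +
step 1: pivot -31/2 → sign −
step 2: pivot -158/279 → sign −
step 3: pivot -6/79 → sign −
signature = (1, 3, 0)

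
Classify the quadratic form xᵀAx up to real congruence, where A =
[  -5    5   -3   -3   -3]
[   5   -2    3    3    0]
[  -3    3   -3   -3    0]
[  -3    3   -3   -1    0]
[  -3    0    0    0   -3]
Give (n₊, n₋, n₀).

Answer: (2, 3, 0)

Derivation:
step 0: pivot -5 → sign −
step 1: pivot 3 → sign +
step 2: pivot -6/5 → sign −
step 3: pivot 2 → sign +
step 4: pivot -3/2 → sign −
signature = (2, 3, 0)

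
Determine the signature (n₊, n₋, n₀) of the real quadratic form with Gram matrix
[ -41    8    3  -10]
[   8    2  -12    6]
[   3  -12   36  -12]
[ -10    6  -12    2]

Answer: (1, 2, 1)

Derivation:
step 0: pivot -41 → sign −
step 1: pivot 146/41 → sign +
step 2: pivot -27/73 → sign −
step 3: row/col 3 already zero → sign 0
signature = (1, 2, 1)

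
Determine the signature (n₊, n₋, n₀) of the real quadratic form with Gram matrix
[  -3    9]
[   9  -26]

Answer: (1, 1, 0)

Derivation:
step 0: pivot -3 → sign −
step 1: pivot 1 → sign +
signature = (1, 1, 0)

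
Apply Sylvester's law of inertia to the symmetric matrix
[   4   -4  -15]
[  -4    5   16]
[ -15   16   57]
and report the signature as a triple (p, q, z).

step 0: pivot 4 → sign +
step 1: pivot 1 → sign +
step 2: pivot -1/4 → sign −
signature = (2, 1, 0)

Answer: (2, 1, 0)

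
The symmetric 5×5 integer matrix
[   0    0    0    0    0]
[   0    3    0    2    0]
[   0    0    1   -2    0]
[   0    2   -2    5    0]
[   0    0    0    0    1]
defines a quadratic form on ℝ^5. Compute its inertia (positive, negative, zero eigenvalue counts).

step 0: pivot 3 → sign +
step 1: pivot 1 → sign +
step 2: pivot -1/3 → sign −
step 3: pivot 1 → sign +
step 4: row/col 4 already zero → sign 0
signature = (3, 1, 1)

Answer: (3, 1, 1)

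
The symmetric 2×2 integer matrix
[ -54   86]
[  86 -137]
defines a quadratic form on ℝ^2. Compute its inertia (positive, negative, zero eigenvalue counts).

Answer: (0, 2, 0)

Derivation:
step 0: pivot -54 → sign −
step 1: pivot -1/27 → sign −
signature = (0, 2, 0)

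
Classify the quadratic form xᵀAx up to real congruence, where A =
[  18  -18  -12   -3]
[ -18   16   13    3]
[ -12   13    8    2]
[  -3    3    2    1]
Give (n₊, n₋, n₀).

step 0: pivot 18 → sign +
step 1: pivot -2 → sign −
step 2: pivot 1/2 → sign +
step 3: pivot 1/2 → sign +
signature = (3, 1, 0)

Answer: (3, 1, 0)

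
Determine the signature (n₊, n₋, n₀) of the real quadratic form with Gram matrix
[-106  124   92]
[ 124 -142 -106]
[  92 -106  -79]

step 0: pivot -106 → sign −
step 1: pivot 162/53 → sign +
step 2: pivot -1/81 → sign −
signature = (1, 2, 0)

Answer: (1, 2, 0)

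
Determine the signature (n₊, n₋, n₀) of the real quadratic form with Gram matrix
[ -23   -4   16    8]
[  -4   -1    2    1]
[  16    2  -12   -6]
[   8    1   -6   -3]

Answer: (1, 2, 1)

Derivation:
step 0: pivot -23 → sign −
step 1: pivot -7/23 → sign −
step 2: pivot 8/7 → sign +
step 3: row/col 3 already zero → sign 0
signature = (1, 2, 1)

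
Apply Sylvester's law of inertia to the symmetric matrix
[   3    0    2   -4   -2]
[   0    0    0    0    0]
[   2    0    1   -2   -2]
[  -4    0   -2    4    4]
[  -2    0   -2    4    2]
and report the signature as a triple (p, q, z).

Answer: (2, 1, 2)

Derivation:
step 0: pivot 3 → sign +
step 1: pivot -1/3 → sign −
step 2: pivot 2 → sign +
step 3: row/col 3 already zero → sign 0
step 4: row/col 4 already zero → sign 0
signature = (2, 1, 2)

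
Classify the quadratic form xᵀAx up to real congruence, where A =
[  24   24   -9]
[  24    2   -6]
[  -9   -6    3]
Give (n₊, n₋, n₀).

step 0: pivot 24 → sign +
step 1: pivot -22 → sign −
step 2: pivot 3/88 → sign +
signature = (2, 1, 0)

Answer: (2, 1, 0)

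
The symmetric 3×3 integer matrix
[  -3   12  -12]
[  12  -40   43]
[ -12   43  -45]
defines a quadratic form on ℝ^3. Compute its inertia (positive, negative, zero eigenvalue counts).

Answer: (1, 2, 0)

Derivation:
step 0: pivot -3 → sign −
step 1: pivot 8 → sign +
step 2: pivot -1/8 → sign −
signature = (1, 2, 0)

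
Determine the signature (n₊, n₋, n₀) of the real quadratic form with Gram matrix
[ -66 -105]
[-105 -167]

Answer: (1, 1, 0)

Derivation:
step 0: pivot -66 → sign −
step 1: pivot 1/22 → sign +
signature = (1, 1, 0)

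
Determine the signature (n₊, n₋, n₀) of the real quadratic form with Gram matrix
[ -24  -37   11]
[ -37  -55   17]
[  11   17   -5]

step 0: pivot -24 → sign −
step 1: pivot 49/24 → sign +
step 2: pivot 2/49 → sign +
signature = (2, 1, 0)

Answer: (2, 1, 0)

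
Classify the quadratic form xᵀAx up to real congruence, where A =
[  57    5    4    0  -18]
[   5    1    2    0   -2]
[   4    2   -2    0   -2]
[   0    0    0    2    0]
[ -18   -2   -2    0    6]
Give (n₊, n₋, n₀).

step 0: pivot 57 → sign +
step 1: pivot 32/57 → sign +
step 2: pivot -57/8 → sign −
step 3: pivot 2 → sign +
step 4: pivot 2/57 → sign +
signature = (4, 1, 0)

Answer: (4, 1, 0)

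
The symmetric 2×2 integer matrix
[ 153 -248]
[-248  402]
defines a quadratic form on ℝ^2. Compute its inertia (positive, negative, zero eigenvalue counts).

step 0: pivot 153 → sign +
step 1: pivot 2/153 → sign +
signature = (2, 0, 0)

Answer: (2, 0, 0)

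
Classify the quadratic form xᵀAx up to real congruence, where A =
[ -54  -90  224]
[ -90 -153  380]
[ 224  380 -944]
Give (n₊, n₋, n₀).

Answer: (0, 2, 1)

Derivation:
step 0: pivot -54 → sign −
step 1: pivot -3 → sign −
step 2: row/col 2 already zero → sign 0
signature = (0, 2, 1)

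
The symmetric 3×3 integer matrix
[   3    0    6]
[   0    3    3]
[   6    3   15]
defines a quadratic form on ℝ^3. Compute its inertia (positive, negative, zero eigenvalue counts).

Answer: (2, 0, 1)

Derivation:
step 0: pivot 3 → sign +
step 1: pivot 3 → sign +
step 2: row/col 2 already zero → sign 0
signature = (2, 0, 1)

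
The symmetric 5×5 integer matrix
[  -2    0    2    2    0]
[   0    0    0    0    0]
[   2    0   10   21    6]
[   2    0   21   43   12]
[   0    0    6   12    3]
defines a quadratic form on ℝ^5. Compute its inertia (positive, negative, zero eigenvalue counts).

step 0: pivot -2 → sign −
step 1: pivot 12 → sign +
step 2: pivot 11/12 → sign +
step 3: pivot -3/11 → sign −
step 4: row/col 4 already zero → sign 0
signature = (2, 2, 1)

Answer: (2, 2, 1)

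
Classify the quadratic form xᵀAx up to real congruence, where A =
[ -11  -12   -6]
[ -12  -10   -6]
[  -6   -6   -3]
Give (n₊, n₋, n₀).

step 0: pivot -11 → sign −
step 1: pivot 34/11 → sign +
step 2: pivot 3/17 → sign +
signature = (2, 1, 0)

Answer: (2, 1, 0)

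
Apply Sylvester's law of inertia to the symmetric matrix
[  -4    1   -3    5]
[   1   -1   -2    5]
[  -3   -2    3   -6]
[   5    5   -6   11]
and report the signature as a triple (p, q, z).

step 0: pivot -4 → sign −
step 1: pivot -3/4 → sign −
step 2: pivot 46/3 → sign +
step 3: pivot -6/23 → sign −
signature = (1, 3, 0)

Answer: (1, 3, 0)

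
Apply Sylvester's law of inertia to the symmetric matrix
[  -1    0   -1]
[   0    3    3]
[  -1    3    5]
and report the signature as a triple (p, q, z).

Answer: (2, 1, 0)

Derivation:
step 0: pivot -1 → sign −
step 1: pivot 3 → sign +
step 2: pivot 3 → sign +
signature = (2, 1, 0)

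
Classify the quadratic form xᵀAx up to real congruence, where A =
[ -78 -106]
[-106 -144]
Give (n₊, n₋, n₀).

Answer: (1, 1, 0)

Derivation:
step 0: pivot -78 → sign −
step 1: pivot 2/39 → sign +
signature = (1, 1, 0)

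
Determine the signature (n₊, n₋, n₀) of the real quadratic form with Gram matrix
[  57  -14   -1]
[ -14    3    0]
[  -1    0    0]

Answer: (2, 1, 0)

Derivation:
step 0: pivot 57 → sign +
step 1: pivot -25/57 → sign −
step 2: pivot 3/25 → sign +
signature = (2, 1, 0)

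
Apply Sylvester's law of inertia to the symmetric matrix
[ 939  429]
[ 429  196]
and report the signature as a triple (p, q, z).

Answer: (2, 0, 0)

Derivation:
step 0: pivot 939 → sign +
step 1: pivot 1/313 → sign +
signature = (2, 0, 0)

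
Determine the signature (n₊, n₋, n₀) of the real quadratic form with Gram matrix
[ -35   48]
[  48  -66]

step 0: pivot -35 → sign −
step 1: pivot -6/35 → sign −
signature = (0, 2, 0)

Answer: (0, 2, 0)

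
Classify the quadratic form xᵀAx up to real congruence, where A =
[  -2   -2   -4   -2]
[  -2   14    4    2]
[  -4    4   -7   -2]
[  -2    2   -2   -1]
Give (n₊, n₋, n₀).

Answer: (1, 2, 1)

Derivation:
step 0: pivot -2 → sign −
step 1: pivot 16 → sign +
step 2: pivot -3 → sign −
step 3: row/col 3 already zero → sign 0
signature = (1, 2, 1)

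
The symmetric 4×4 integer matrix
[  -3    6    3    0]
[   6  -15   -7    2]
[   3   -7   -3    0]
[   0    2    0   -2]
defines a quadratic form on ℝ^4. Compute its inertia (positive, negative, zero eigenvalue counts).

Answer: (1, 3, 0)

Derivation:
step 0: pivot -3 → sign −
step 1: pivot -3 → sign −
step 2: pivot 1/3 → sign +
step 3: pivot -2 → sign −
signature = (1, 3, 0)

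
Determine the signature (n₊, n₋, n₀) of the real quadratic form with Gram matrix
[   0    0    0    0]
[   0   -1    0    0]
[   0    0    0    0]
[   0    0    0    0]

Answer: (0, 1, 3)

Derivation:
step 0: pivot -1 → sign −
step 1: row/col 1 already zero → sign 0
step 2: row/col 2 already zero → sign 0
step 3: row/col 3 already zero → sign 0
signature = (0, 1, 3)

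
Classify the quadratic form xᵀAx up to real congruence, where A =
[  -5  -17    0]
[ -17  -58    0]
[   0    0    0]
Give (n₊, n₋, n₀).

Answer: (0, 2, 1)

Derivation:
step 0: pivot -5 → sign −
step 1: pivot -1/5 → sign −
step 2: row/col 2 already zero → sign 0
signature = (0, 2, 1)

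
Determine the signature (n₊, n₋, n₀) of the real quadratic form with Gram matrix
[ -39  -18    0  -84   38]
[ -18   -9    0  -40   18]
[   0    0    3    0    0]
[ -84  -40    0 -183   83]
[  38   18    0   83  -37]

step 0: pivot -39 → sign −
step 1: pivot -9/13 → sign −
step 2: pivot 3 → sign +
step 3: pivot 1/9 → sign +
step 4: pivot -2/3 → sign −
signature = (2, 3, 0)

Answer: (2, 3, 0)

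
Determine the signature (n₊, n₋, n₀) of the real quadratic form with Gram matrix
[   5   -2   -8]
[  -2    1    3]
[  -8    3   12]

Answer: (2, 1, 0)

Derivation:
step 0: pivot 5 → sign +
step 1: pivot 1/5 → sign +
step 2: pivot -1 → sign −
signature = (2, 1, 0)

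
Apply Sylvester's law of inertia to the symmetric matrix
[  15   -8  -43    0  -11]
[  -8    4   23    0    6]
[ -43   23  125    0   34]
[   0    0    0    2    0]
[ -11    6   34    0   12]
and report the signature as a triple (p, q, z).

Answer: (4, 1, 0)

Derivation:
step 0: pivot 15 → sign +
step 1: pivot -4/15 → sign −
step 2: pivot 7/4 → sign +
step 3: pivot 2 → sign +
step 4: pivot 3/7 → sign +
signature = (4, 1, 0)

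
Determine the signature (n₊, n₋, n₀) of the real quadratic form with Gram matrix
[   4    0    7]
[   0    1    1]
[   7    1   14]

step 0: pivot 4 → sign +
step 1: pivot 1 → sign +
step 2: pivot 3/4 → sign +
signature = (3, 0, 0)

Answer: (3, 0, 0)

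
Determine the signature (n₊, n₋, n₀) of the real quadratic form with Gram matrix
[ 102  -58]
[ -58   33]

step 0: pivot 102 → sign +
step 1: pivot 1/51 → sign +
signature = (2, 0, 0)

Answer: (2, 0, 0)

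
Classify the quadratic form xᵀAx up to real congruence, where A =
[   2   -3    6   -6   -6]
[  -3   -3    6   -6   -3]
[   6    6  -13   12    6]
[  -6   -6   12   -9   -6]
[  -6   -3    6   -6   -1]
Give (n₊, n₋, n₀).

step 0: pivot 2 → sign +
step 1: pivot -15/2 → sign −
step 2: pivot -1 → sign −
step 3: pivot 3 → sign +
step 4: pivot 1/5 → sign +
signature = (3, 2, 0)

Answer: (3, 2, 0)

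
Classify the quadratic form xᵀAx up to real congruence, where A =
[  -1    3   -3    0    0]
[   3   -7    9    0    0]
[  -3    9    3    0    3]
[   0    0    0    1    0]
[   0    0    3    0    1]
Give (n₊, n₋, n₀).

Answer: (4, 1, 0)

Derivation:
step 0: pivot -1 → sign −
step 1: pivot 2 → sign +
step 2: pivot 12 → sign +
step 3: pivot 1 → sign +
step 4: pivot 1/4 → sign +
signature = (4, 1, 0)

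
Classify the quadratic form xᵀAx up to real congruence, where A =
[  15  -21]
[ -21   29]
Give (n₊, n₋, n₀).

step 0: pivot 15 → sign +
step 1: pivot -2/5 → sign −
signature = (1, 1, 0)

Answer: (1, 1, 0)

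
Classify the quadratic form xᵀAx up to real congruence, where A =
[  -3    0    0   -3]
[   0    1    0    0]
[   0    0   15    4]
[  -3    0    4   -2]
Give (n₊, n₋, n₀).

step 0: pivot -3 → sign −
step 1: pivot 1 → sign +
step 2: pivot 15 → sign +
step 3: pivot -1/15 → sign −
signature = (2, 2, 0)

Answer: (2, 2, 0)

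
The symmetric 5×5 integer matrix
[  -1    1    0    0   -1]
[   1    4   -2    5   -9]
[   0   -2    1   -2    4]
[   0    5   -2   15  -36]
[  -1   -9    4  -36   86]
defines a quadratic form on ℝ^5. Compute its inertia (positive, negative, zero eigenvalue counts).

step 0: pivot -1 → sign −
step 1: pivot 5 → sign +
step 2: pivot 1/5 → sign +
step 3: pivot 10 → sign +
step 4: pivot -3/5 → sign −
signature = (3, 2, 0)

Answer: (3, 2, 0)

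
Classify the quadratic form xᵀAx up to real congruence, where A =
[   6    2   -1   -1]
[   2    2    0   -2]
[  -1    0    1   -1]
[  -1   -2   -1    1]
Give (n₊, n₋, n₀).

step 0: pivot 6 → sign +
step 1: pivot 4/3 → sign +
step 2: pivot 3/4 → sign +
step 3: pivot -2 → sign −
signature = (3, 1, 0)

Answer: (3, 1, 0)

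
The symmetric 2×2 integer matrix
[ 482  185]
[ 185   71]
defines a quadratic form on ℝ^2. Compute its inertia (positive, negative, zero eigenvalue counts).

step 0: pivot 482 → sign +
step 1: pivot -3/482 → sign −
signature = (1, 1, 0)

Answer: (1, 1, 0)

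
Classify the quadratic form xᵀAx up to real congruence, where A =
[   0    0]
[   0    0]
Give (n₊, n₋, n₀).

step 0: row/col 0 already zero → sign 0
step 1: row/col 1 already zero → sign 0
signature = (0, 0, 2)

Answer: (0, 0, 2)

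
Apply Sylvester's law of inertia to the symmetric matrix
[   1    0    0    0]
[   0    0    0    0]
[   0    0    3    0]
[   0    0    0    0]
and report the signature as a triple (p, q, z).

Answer: (2, 0, 2)

Derivation:
step 0: pivot 1 → sign +
step 1: pivot 3 → sign +
step 2: row/col 2 already zero → sign 0
step 3: row/col 3 already zero → sign 0
signature = (2, 0, 2)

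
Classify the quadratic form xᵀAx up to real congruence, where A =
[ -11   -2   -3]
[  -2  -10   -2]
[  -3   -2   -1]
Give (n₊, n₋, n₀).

step 0: pivot -11 → sign −
step 1: pivot -106/11 → sign −
step 2: pivot 2/53 → sign +
signature = (1, 2, 0)

Answer: (1, 2, 0)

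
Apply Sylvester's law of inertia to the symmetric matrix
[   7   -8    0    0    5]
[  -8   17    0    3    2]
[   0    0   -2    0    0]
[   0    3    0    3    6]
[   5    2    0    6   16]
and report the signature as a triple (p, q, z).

step 0: pivot 7 → sign +
step 1: pivot 55/7 → sign +
step 2: pivot -2 → sign −
step 3: pivot 102/55 → sign +
step 4: pivot -3/17 → sign −
signature = (3, 2, 0)

Answer: (3, 2, 0)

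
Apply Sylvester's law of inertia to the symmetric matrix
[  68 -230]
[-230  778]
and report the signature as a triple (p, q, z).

step 0: pivot 68 → sign +
step 1: pivot 1/17 → sign +
signature = (2, 0, 0)

Answer: (2, 0, 0)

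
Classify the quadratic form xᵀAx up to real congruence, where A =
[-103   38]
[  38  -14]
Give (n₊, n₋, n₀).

step 0: pivot -103 → sign −
step 1: pivot 2/103 → sign +
signature = (1, 1, 0)

Answer: (1, 1, 0)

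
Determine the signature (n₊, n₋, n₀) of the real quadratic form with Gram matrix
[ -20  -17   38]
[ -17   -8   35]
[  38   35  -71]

Answer: (2, 1, 0)

Derivation:
step 0: pivot -20 → sign −
step 1: pivot 129/20 → sign +
step 2: pivot 3/43 → sign +
signature = (2, 1, 0)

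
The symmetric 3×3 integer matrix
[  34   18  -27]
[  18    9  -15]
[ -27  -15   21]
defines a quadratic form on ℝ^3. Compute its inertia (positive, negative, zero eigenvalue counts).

step 0: pivot 34 → sign +
step 1: pivot -9/17 → sign −
step 2: pivot 1/2 → sign +
signature = (2, 1, 0)

Answer: (2, 1, 0)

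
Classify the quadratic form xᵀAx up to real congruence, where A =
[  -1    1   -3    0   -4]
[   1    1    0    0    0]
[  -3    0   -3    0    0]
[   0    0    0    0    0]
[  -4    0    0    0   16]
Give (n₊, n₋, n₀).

Answer: (2, 1, 2)

Derivation:
step 0: pivot -1 → sign −
step 1: pivot 2 → sign +
step 2: pivot 3/2 → sign +
step 3: row/col 3 already zero → sign 0
step 4: row/col 4 already zero → sign 0
signature = (2, 1, 2)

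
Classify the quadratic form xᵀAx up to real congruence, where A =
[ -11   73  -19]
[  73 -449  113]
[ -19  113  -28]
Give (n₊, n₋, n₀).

step 0: pivot -11 → sign −
step 1: pivot 390/11 → sign +
step 2: pivot -1/65 → sign −
signature = (1, 2, 0)

Answer: (1, 2, 0)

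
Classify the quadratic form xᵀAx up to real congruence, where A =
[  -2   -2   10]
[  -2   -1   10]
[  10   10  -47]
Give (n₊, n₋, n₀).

step 0: pivot -2 → sign −
step 1: pivot 1 → sign +
step 2: pivot 3 → sign +
signature = (2, 1, 0)

Answer: (2, 1, 0)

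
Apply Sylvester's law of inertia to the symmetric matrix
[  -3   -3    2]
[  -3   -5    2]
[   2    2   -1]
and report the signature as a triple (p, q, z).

step 0: pivot -3 → sign −
step 1: pivot -2 → sign −
step 2: pivot 1/3 → sign +
signature = (1, 2, 0)

Answer: (1, 2, 0)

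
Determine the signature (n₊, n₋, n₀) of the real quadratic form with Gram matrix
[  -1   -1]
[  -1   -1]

Answer: (0, 1, 1)

Derivation:
step 0: pivot -1 → sign −
step 1: row/col 1 already zero → sign 0
signature = (0, 1, 1)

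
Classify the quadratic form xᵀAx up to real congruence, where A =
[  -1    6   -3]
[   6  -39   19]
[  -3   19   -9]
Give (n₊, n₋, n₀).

Answer: (1, 2, 0)

Derivation:
step 0: pivot -1 → sign −
step 1: pivot -3 → sign −
step 2: pivot 1/3 → sign +
signature = (1, 2, 0)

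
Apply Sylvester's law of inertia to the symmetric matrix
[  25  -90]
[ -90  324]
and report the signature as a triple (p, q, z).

Answer: (1, 0, 1)

Derivation:
step 0: pivot 25 → sign +
step 1: row/col 1 already zero → sign 0
signature = (1, 0, 1)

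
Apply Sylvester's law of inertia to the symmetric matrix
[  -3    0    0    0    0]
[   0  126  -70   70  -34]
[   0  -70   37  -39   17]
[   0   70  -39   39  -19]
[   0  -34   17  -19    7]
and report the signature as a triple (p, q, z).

step 0: pivot -3 → sign −
step 1: pivot 126 → sign +
step 2: pivot -17/9 → sign −
step 3: pivot 2/17 → sign +
step 4: pivot -2/7 → sign −
signature = (2, 3, 0)

Answer: (2, 3, 0)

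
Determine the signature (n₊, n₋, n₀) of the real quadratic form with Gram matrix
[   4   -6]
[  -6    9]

Answer: (1, 0, 1)

Derivation:
step 0: pivot 4 → sign +
step 1: row/col 1 already zero → sign 0
signature = (1, 0, 1)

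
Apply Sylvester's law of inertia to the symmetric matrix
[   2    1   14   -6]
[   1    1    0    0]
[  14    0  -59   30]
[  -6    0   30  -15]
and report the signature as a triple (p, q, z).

Answer: (2, 2, 0)

Derivation:
step 0: pivot 2 → sign +
step 1: pivot 1/2 → sign +
step 2: pivot -255 → sign −
step 3: pivot -3/85 → sign −
signature = (2, 2, 0)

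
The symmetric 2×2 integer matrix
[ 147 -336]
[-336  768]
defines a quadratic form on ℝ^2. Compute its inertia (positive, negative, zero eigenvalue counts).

Answer: (1, 0, 1)

Derivation:
step 0: pivot 147 → sign +
step 1: row/col 1 already zero → sign 0
signature = (1, 0, 1)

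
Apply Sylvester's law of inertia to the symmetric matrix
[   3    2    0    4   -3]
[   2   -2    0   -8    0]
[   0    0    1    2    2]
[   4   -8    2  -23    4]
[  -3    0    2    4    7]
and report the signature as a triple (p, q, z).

step 0: pivot 3 → sign +
step 1: pivot -10/3 → sign −
step 2: pivot 1 → sign +
step 3: pivot 9/5 → sign +
step 4: pivot -2 → sign −
signature = (3, 2, 0)

Answer: (3, 2, 0)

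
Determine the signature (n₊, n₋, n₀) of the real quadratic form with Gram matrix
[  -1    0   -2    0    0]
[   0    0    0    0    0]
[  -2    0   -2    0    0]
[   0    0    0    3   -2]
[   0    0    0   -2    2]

step 0: pivot -1 → sign −
step 1: pivot 2 → sign +
step 2: pivot 3 → sign +
step 3: pivot 2/3 → sign +
step 4: row/col 4 already zero → sign 0
signature = (3, 1, 1)

Answer: (3, 1, 1)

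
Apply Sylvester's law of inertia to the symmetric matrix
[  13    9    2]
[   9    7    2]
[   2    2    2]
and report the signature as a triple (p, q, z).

step 0: pivot 13 → sign +
step 1: pivot 10/13 → sign +
step 2: pivot 6/5 → sign +
signature = (3, 0, 0)

Answer: (3, 0, 0)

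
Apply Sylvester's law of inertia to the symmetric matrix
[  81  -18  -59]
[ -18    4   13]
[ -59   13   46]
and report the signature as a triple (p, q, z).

Answer: (2, 1, 0)

Derivation:
step 0: pivot 81 → sign +
step 1: pivot 245/81 → sign +
step 2: pivot -1/245 → sign −
signature = (2, 1, 0)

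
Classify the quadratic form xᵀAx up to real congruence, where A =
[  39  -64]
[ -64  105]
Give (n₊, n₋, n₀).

Answer: (1, 1, 0)

Derivation:
step 0: pivot 39 → sign +
step 1: pivot -1/39 → sign −
signature = (1, 1, 0)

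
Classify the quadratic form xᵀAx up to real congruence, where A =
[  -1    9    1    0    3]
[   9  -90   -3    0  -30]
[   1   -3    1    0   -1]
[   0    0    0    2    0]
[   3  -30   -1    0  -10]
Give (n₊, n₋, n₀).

step 0: pivot -1 → sign −
step 1: pivot -9 → sign −
step 2: pivot 6 → sign +
step 3: pivot 2 → sign +
step 4: row/col 4 already zero → sign 0
signature = (2, 2, 1)

Answer: (2, 2, 1)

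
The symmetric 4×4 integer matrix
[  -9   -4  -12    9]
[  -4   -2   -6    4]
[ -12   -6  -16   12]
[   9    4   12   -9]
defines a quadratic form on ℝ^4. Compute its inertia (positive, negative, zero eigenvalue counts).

Answer: (1, 2, 1)

Derivation:
step 0: pivot -9 → sign −
step 1: pivot -2/9 → sign −
step 2: pivot 2 → sign +
step 3: row/col 3 already zero → sign 0
signature = (1, 2, 1)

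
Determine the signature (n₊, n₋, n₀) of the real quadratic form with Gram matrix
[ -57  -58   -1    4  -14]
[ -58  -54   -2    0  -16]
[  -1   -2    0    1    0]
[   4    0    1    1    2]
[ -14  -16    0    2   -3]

Answer: (1, 3, 1)

Derivation:
step 0: pivot -57 → sign −
step 1: pivot 286/57 → sign +
step 2: pivot -25/143 → sign −
step 3: pivot -48/25 → sign −
step 4: row/col 4 already zero → sign 0
signature = (1, 3, 1)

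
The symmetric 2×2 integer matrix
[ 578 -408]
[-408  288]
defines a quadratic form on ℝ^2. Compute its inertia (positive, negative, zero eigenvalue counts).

Answer: (1, 0, 1)

Derivation:
step 0: pivot 578 → sign +
step 1: row/col 1 already zero → sign 0
signature = (1, 0, 1)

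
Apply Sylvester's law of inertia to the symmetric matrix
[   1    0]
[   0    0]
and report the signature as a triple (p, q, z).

step 0: pivot 1 → sign +
step 1: row/col 1 already zero → sign 0
signature = (1, 0, 1)

Answer: (1, 0, 1)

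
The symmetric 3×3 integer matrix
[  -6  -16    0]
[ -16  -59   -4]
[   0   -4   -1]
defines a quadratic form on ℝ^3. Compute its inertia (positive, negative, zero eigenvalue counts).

step 0: pivot -6 → sign −
step 1: pivot -49/3 → sign −
step 2: pivot -1/49 → sign −
signature = (0, 3, 0)

Answer: (0, 3, 0)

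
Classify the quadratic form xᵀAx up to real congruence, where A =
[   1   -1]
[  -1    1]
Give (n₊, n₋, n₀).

step 0: pivot 1 → sign +
step 1: row/col 1 already zero → sign 0
signature = (1, 0, 1)

Answer: (1, 0, 1)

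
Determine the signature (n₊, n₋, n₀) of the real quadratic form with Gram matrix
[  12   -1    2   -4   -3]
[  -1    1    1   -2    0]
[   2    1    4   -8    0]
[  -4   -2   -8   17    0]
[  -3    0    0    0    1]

step 0: pivot 12 → sign +
step 1: pivot 11/12 → sign +
step 2: pivot 24/11 → sign +
step 3: pivot 1 → sign +
step 4: pivot -1/8 → sign −
signature = (4, 1, 0)

Answer: (4, 1, 0)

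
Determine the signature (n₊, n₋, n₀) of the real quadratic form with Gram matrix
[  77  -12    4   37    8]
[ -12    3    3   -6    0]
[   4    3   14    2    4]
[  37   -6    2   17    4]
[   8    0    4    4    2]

Answer: (3, 1, 1)

Derivation:
step 0: pivot 77 → sign +
step 1: pivot 87/77 → sign +
step 2: pivot 63/29 → sign +
step 3: pivot -8/7 → sign −
step 4: row/col 4 already zero → sign 0
signature = (3, 1, 1)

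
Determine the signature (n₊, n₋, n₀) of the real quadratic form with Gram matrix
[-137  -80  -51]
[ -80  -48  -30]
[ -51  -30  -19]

Answer: (1, 2, 0)

Derivation:
step 0: pivot -137 → sign −
step 1: pivot -176/137 → sign −
step 2: pivot 1/44 → sign +
signature = (1, 2, 0)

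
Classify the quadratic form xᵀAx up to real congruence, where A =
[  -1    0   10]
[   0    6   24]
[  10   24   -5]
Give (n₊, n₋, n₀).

Answer: (1, 2, 0)

Derivation:
step 0: pivot -1 → sign −
step 1: pivot 6 → sign +
step 2: pivot -1 → sign −
signature = (1, 2, 0)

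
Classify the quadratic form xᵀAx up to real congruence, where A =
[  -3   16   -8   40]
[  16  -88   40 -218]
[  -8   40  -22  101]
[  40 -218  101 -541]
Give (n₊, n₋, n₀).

Answer: (1, 2, 1)

Derivation:
step 0: pivot -3 → sign −
step 1: pivot -8/3 → sign −
step 2: pivot 2 → sign +
step 3: row/col 3 already zero → sign 0
signature = (1, 2, 1)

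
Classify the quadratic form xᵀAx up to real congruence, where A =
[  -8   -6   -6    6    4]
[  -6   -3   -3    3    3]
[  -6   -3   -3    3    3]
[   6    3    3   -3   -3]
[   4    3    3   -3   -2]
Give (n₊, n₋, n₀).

step 0: pivot -8 → sign −
step 1: pivot 3/2 → sign +
step 2: row/col 2 already zero → sign 0
step 3: row/col 3 already zero → sign 0
step 4: row/col 4 already zero → sign 0
signature = (1, 1, 3)

Answer: (1, 1, 3)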